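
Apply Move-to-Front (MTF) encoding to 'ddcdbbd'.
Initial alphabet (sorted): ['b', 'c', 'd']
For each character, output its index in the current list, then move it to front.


MTF encoding:
'd': index 2 in ['b', 'c', 'd'] -> ['d', 'b', 'c']
'd': index 0 in ['d', 'b', 'c'] -> ['d', 'b', 'c']
'c': index 2 in ['d', 'b', 'c'] -> ['c', 'd', 'b']
'd': index 1 in ['c', 'd', 'b'] -> ['d', 'c', 'b']
'b': index 2 in ['d', 'c', 'b'] -> ['b', 'd', 'c']
'b': index 0 in ['b', 'd', 'c'] -> ['b', 'd', 'c']
'd': index 1 in ['b', 'd', 'c'] -> ['d', 'b', 'c']


Output: [2, 0, 2, 1, 2, 0, 1]


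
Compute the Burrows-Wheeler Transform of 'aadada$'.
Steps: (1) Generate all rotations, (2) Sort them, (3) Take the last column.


Rotations (sorted):
  0: $aadada -> last char: a
  1: a$aadad -> last char: d
  2: aadada$ -> last char: $
  3: ada$aad -> last char: d
  4: adada$a -> last char: a
  5: da$aada -> last char: a
  6: dada$aa -> last char: a


BWT = ad$daaa


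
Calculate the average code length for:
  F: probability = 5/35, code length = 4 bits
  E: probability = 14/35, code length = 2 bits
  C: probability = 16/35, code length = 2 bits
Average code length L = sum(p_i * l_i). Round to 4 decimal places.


Weighted contributions p_i * l_i:
  F: (5/35) * 4 = 20/35
  E: (14/35) * 2 = 28/35
  C: (16/35) * 2 = 32/35
Sum = (20 + 28 + 32)/35 = 80/35

L = 80/35 = 2.2857 bits/symbol


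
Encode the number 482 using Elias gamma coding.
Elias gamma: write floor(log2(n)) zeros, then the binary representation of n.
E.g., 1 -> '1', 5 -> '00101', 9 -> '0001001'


num_bits = floor(log2(482)) + 1 = 9
leading_zeros = num_bits - 1 = 8
binary(482) = 111100010

Elias gamma(482) = '00000000' + '111100010' = 00000000111100010 (17 bits)


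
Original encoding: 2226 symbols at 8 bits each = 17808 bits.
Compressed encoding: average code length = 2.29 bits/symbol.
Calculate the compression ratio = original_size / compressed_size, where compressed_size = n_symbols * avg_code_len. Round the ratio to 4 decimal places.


original_size = n_symbols * orig_bits = 2226 * 8 = 17808 bits
compressed_size = n_symbols * avg_code_len = 2226 * 2.29 = 5097.54 bits
ratio = original_size / compressed_size = 17808 / 5097.54 = 3.4934

Compression ratio = 3.4934


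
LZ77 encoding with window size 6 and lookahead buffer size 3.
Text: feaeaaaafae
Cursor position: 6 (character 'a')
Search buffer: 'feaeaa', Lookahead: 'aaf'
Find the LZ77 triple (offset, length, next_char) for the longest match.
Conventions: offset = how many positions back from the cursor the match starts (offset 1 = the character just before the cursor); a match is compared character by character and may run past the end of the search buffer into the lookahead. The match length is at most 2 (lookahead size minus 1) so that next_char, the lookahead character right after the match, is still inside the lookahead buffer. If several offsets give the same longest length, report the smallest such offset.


Try each offset into the search buffer:
  offset=1 (pos 5, char 'a'): match length 2
  offset=2 (pos 4, char 'a'): match length 2
  offset=3 (pos 3, char 'e'): match length 0
  offset=4 (pos 2, char 'a'): match length 1
  offset=5 (pos 1, char 'e'): match length 0
  offset=6 (pos 0, char 'f'): match length 0
Longest match has length 2, found at offsets 1, 2; take the smallest, offset 1.
next_char = character at position 6 + 2 = 8 -> 'f'

Best match: offset=1, length=2 (matching 'aa' starting at position 5)
LZ77 triple: (1, 2, 'f')


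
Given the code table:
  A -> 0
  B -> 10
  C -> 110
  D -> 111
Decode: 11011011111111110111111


Decoding:
110 -> C
110 -> C
111 -> D
111 -> D
111 -> D
10 -> B
111 -> D
111 -> D


Result: CCDDDBDD


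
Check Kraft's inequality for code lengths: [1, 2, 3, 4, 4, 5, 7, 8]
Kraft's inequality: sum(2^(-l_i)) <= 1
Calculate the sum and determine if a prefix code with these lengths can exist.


Sum = 2^(-1) + 2^(-2) + 2^(-3) + 2^(-4) + 2^(-4) + 2^(-5) + 2^(-7) + 2^(-8)
    = 0.5 + 0.25 + 0.125 + 0.0625 + 0.0625 + 0.03125 + 0.0078125 + 0.00390625
    = 267/256 = 1.04296875
Since 1.04296875 > 1, Kraft's inequality is NOT satisfied.
A prefix code with these lengths CANNOT exist.

Kraft sum = 1.04296875. Not satisfied.


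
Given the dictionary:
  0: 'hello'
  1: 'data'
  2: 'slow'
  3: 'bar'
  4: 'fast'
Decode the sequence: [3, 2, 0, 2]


Look up each index in the dictionary:
  3 -> 'bar'
  2 -> 'slow'
  0 -> 'hello'
  2 -> 'slow'

Decoded: "bar slow hello slow"


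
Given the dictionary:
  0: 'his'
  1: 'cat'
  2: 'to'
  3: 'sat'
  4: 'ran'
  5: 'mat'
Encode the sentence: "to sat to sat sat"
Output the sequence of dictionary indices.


Look up each word in the dictionary:
  'to' -> 2
  'sat' -> 3
  'to' -> 2
  'sat' -> 3
  'sat' -> 3

Encoded: [2, 3, 2, 3, 3]


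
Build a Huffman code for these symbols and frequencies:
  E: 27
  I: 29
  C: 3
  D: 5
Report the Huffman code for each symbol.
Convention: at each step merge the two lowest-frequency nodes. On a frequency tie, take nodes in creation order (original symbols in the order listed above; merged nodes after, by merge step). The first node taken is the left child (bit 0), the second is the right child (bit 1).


Huffman tree construction:
Step 1: Merge C(3) + D(5) = 8
Step 2: Merge (C+D)(8) + E(27) = 35
Step 3: Merge I(29) + ((C+D)+E)(35) = 64
Read each symbol's code off the tree from the root (left child = 0, right child = 1).

Codes:
  E: 11 (length 2)
  I: 0 (length 1)
  C: 100 (length 3)
  D: 101 (length 3)
Average code length: 107/64 = 1.6719 bits/symbol


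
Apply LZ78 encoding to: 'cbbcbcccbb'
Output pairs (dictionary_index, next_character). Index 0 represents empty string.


LZ78 encoding steps:
Dictionary: {0: ''}
Step 1: w='' (idx 0), next='c' -> output (0, 'c'), add 'c' as idx 1
Step 2: w='' (idx 0), next='b' -> output (0, 'b'), add 'b' as idx 2
Step 3: w='b' (idx 2), next='c' -> output (2, 'c'), add 'bc' as idx 3
Step 4: w='bc' (idx 3), next='c' -> output (3, 'c'), add 'bcc' as idx 4
Step 5: w='c' (idx 1), next='b' -> output (1, 'b'), add 'cb' as idx 5
Step 6: w='b' (idx 2), end of input -> output (2, '')


Encoded: [(0, 'c'), (0, 'b'), (2, 'c'), (3, 'c'), (1, 'b'), (2, '')]


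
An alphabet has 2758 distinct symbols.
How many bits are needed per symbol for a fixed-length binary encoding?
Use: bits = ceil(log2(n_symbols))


log2(2758) = 11.4294
Bracket: 2^11 = 2048 < 2758 <= 2^12 = 4096
So ceil(log2(2758)) = 12

bits = ceil(log2(2758)) = ceil(11.4294) = 12 bits


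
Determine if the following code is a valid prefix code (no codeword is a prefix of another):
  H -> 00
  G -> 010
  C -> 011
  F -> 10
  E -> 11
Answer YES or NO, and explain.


Checking each pair (does one codeword prefix another?):
  H='00' vs G='010': no prefix
  H='00' vs C='011': no prefix
  H='00' vs F='10': no prefix
  H='00' vs E='11': no prefix
  G='010' vs H='00': no prefix
  G='010' vs C='011': no prefix
  G='010' vs F='10': no prefix
  G='010' vs E='11': no prefix
  C='011' vs H='00': no prefix
  C='011' vs G='010': no prefix
  C='011' vs F='10': no prefix
  C='011' vs E='11': no prefix
  F='10' vs H='00': no prefix
  F='10' vs G='010': no prefix
  F='10' vs C='011': no prefix
  F='10' vs E='11': no prefix
  E='11' vs H='00': no prefix
  E='11' vs G='010': no prefix
  E='11' vs C='011': no prefix
  E='11' vs F='10': no prefix
No violation found over all pairs.

YES -- this is a valid prefix code. No codeword is a prefix of any other codeword.


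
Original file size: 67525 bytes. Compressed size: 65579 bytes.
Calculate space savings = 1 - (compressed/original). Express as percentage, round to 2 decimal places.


ratio = compressed/original = 65579/67525 = 0.971181
savings = 1 - ratio = 1 - 0.971181 = 0.028819
as a percentage: 0.028819 * 100 = 2.88%

Space savings = 1 - 65579/67525 = 2.88%


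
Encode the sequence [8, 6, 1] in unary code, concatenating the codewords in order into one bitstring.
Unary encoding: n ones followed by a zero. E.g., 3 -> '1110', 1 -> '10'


Encode each number as n ones followed by a terminating 0:
  8 -> 111111110 (9 bits)
  6 -> 1111110 (7 bits)
  1 -> 10 (2 bits)
Total length = 9 + 7 + 2 = 18 bits.

Unary([8, 6, 1]) = 111111110111111010 (18 bits)


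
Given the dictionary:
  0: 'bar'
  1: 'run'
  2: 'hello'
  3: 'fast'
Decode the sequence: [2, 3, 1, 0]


Look up each index in the dictionary:
  2 -> 'hello'
  3 -> 'fast'
  1 -> 'run'
  0 -> 'bar'

Decoded: "hello fast run bar"


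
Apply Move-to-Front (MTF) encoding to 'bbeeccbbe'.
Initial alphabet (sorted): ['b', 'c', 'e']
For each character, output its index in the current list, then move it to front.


MTF encoding:
'b': index 0 in ['b', 'c', 'e'] -> ['b', 'c', 'e']
'b': index 0 in ['b', 'c', 'e'] -> ['b', 'c', 'e']
'e': index 2 in ['b', 'c', 'e'] -> ['e', 'b', 'c']
'e': index 0 in ['e', 'b', 'c'] -> ['e', 'b', 'c']
'c': index 2 in ['e', 'b', 'c'] -> ['c', 'e', 'b']
'c': index 0 in ['c', 'e', 'b'] -> ['c', 'e', 'b']
'b': index 2 in ['c', 'e', 'b'] -> ['b', 'c', 'e']
'b': index 0 in ['b', 'c', 'e'] -> ['b', 'c', 'e']
'e': index 2 in ['b', 'c', 'e'] -> ['e', 'b', 'c']


Output: [0, 0, 2, 0, 2, 0, 2, 0, 2]


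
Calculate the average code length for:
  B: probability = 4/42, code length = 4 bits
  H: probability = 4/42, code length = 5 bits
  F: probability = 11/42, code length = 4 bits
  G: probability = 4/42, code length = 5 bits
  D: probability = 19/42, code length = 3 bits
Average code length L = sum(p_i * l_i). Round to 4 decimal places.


Weighted contributions p_i * l_i:
  B: (4/42) * 4 = 16/42
  H: (4/42) * 5 = 20/42
  F: (11/42) * 4 = 44/42
  G: (4/42) * 5 = 20/42
  D: (19/42) * 3 = 57/42
Sum = (16 + 20 + 44 + 20 + 57)/42 = 157/42

L = 157/42 = 3.7381 bits/symbol


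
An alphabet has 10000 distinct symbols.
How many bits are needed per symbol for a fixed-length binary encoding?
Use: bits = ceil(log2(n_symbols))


log2(10000) = 13.2877
Bracket: 2^13 = 8192 < 10000 <= 2^14 = 16384
So ceil(log2(10000)) = 14

bits = ceil(log2(10000)) = ceil(13.2877) = 14 bits


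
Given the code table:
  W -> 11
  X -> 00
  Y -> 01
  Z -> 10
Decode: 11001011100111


Decoding:
11 -> W
00 -> X
10 -> Z
11 -> W
10 -> Z
01 -> Y
11 -> W


Result: WXZWZYW


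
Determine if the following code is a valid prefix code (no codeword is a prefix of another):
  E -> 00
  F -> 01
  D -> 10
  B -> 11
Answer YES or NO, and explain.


Checking each pair (does one codeword prefix another?):
  E='00' vs F='01': no prefix
  E='00' vs D='10': no prefix
  E='00' vs B='11': no prefix
  F='01' vs E='00': no prefix
  F='01' vs D='10': no prefix
  F='01' vs B='11': no prefix
  D='10' vs E='00': no prefix
  D='10' vs F='01': no prefix
  D='10' vs B='11': no prefix
  B='11' vs E='00': no prefix
  B='11' vs F='01': no prefix
  B='11' vs D='10': no prefix
No violation found over all pairs.

YES -- this is a valid prefix code. No codeword is a prefix of any other codeword.


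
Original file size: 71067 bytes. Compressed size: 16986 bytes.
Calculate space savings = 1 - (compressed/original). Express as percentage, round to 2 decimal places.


ratio = compressed/original = 16986/71067 = 0.239014
savings = 1 - ratio = 1 - 0.239014 = 0.760986
as a percentage: 0.760986 * 100 = 76.1%

Space savings = 1 - 16986/71067 = 76.1%


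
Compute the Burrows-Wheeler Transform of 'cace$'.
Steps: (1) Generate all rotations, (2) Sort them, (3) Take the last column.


Rotations (sorted):
  0: $cace -> last char: e
  1: ace$c -> last char: c
  2: cace$ -> last char: $
  3: ce$ca -> last char: a
  4: e$cac -> last char: c


BWT = ec$ac


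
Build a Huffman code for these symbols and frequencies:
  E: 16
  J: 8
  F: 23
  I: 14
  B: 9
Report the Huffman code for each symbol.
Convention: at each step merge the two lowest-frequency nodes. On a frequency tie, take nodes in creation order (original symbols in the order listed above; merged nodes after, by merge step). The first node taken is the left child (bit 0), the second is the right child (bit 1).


Huffman tree construction:
Step 1: Merge J(8) + B(9) = 17
Step 2: Merge I(14) + E(16) = 30
Step 3: Merge (J+B)(17) + F(23) = 40
Step 4: Merge (I+E)(30) + ((J+B)+F)(40) = 70
Read each symbol's code off the tree from the root (left child = 0, right child = 1).

Codes:
  E: 01 (length 2)
  J: 100 (length 3)
  F: 11 (length 2)
  I: 00 (length 2)
  B: 101 (length 3)
Average code length: 157/70 = 2.2429 bits/symbol


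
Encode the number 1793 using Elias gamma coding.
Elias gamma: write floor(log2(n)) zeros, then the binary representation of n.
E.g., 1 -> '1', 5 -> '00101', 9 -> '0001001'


num_bits = floor(log2(1793)) + 1 = 11
leading_zeros = num_bits - 1 = 10
binary(1793) = 11100000001

Elias gamma(1793) = '0000000000' + '11100000001' = 000000000011100000001 (21 bits)


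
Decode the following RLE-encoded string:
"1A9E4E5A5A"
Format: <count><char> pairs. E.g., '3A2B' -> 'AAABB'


Expanding each <count><char> pair:
  1A -> 'A'
  9E -> 'EEEEEEEEE'
  4E -> 'EEEE'
  5A -> 'AAAAA'
  5A -> 'AAAAA'

Decoded = AEEEEEEEEEEEEEAAAAAAAAAA


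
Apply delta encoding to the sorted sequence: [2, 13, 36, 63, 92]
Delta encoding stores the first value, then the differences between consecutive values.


First value: 2
Deltas:
  13 - 2 = 11
  36 - 13 = 23
  63 - 36 = 27
  92 - 63 = 29


Delta encoded: [2, 11, 23, 27, 29]


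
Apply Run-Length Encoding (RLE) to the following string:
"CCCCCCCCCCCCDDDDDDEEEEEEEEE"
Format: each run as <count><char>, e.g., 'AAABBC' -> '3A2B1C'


Scanning runs left to right:
  i=0: run of 'C' x 12 -> '12C'
  i=12: run of 'D' x 6 -> '6D'
  i=18: run of 'E' x 9 -> '9E'

RLE = 12C6D9E


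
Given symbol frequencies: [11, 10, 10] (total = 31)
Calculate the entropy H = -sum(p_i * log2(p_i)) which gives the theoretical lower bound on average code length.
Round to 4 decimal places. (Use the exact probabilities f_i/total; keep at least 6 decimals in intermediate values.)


Per-symbol terms -p_i * log2(p_i) with p_i = f_i/31:
  p = 11/31 = 0.354839: log2(p) = -1.494765, -p*log2(p) = 0.530400
  p = 10/31 = 0.322581: log2(p) = -1.632268, -p*log2(p) = 0.526538
  p = 10/31 = 0.322581: log2(p) = -1.632268, -p*log2(p) = 0.526538
H = 0.530400 + 0.526538 + 0.526538 = 1.583476

H = 1.5835 bits/symbol


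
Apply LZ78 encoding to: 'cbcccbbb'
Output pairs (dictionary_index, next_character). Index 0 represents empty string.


LZ78 encoding steps:
Dictionary: {0: ''}
Step 1: w='' (idx 0), next='c' -> output (0, 'c'), add 'c' as idx 1
Step 2: w='' (idx 0), next='b' -> output (0, 'b'), add 'b' as idx 2
Step 3: w='c' (idx 1), next='c' -> output (1, 'c'), add 'cc' as idx 3
Step 4: w='c' (idx 1), next='b' -> output (1, 'b'), add 'cb' as idx 4
Step 5: w='b' (idx 2), next='b' -> output (2, 'b'), add 'bb' as idx 5


Encoded: [(0, 'c'), (0, 'b'), (1, 'c'), (1, 'b'), (2, 'b')]


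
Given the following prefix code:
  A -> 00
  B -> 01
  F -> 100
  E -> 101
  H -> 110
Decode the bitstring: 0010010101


Decoding step by step:
Bits 00 -> A
Bits 100 -> F
Bits 101 -> E
Bits 01 -> B


Decoded message: AFEB


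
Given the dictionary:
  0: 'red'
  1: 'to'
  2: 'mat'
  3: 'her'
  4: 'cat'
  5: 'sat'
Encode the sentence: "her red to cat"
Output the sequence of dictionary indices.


Look up each word in the dictionary:
  'her' -> 3
  'red' -> 0
  'to' -> 1
  'cat' -> 4

Encoded: [3, 0, 1, 4]


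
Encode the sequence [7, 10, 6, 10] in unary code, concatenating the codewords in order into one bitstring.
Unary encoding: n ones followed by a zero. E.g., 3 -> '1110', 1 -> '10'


Encode each number as n ones followed by a terminating 0:
  7 -> 11111110 (8 bits)
  10 -> 11111111110 (11 bits)
  6 -> 1111110 (7 bits)
  10 -> 11111111110 (11 bits)
Total length = 8 + 11 + 7 + 11 = 37 bits.

Unary([7, 10, 6, 10]) = 1111111011111111110111111011111111110 (37 bits)


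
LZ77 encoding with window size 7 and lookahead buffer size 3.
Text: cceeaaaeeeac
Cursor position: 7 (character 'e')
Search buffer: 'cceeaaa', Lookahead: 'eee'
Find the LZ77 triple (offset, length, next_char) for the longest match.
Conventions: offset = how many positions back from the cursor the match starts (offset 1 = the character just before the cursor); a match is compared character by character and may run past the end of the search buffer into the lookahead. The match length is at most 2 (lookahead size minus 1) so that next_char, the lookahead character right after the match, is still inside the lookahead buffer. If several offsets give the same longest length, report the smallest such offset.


Try each offset into the search buffer:
  offset=1 (pos 6, char 'a'): match length 0
  offset=2 (pos 5, char 'a'): match length 0
  offset=3 (pos 4, char 'a'): match length 0
  offset=4 (pos 3, char 'e'): match length 1
  offset=5 (pos 2, char 'e'): match length 2
  offset=6 (pos 1, char 'c'): match length 0
  offset=7 (pos 0, char 'c'): match length 0
Longest match has length 2 at offset 5.
next_char = character at position 7 + 2 = 9 -> 'e'

Best match: offset=5, length=2 (matching 'ee' starting at position 2)
LZ77 triple: (5, 2, 'e')


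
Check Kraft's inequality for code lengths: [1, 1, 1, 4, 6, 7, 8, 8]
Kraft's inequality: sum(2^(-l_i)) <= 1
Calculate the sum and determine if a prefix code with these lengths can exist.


Sum = 2^(-1) + 2^(-1) + 2^(-1) + 2^(-4) + 2^(-6) + 2^(-7) + 2^(-8) + 2^(-8)
    = 0.5 + 0.5 + 0.5 + 0.0625 + 0.015625 + 0.0078125 + 0.00390625 + 0.00390625
    = 408/256 = 1.59375
Since 1.59375 > 1, Kraft's inequality is NOT satisfied.
A prefix code with these lengths CANNOT exist.

Kraft sum = 1.59375. Not satisfied.


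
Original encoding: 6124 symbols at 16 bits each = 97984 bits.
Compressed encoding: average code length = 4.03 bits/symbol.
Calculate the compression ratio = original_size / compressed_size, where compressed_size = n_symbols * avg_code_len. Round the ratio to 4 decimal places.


original_size = n_symbols * orig_bits = 6124 * 16 = 97984 bits
compressed_size = n_symbols * avg_code_len = 6124 * 4.03 = 24679.72 bits
ratio = original_size / compressed_size = 97984 / 24679.72 = 3.9702

Compression ratio = 3.9702


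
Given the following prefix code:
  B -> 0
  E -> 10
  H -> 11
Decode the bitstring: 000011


Decoding step by step:
Bits 0 -> B
Bits 0 -> B
Bits 0 -> B
Bits 0 -> B
Bits 11 -> H


Decoded message: BBBBH


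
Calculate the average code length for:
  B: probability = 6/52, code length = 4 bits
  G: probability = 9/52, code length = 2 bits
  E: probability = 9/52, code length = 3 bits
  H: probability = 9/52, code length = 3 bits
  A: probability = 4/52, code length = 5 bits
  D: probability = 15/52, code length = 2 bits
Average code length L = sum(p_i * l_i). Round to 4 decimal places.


Weighted contributions p_i * l_i:
  B: (6/52) * 4 = 24/52
  G: (9/52) * 2 = 18/52
  E: (9/52) * 3 = 27/52
  H: (9/52) * 3 = 27/52
  A: (4/52) * 5 = 20/52
  D: (15/52) * 2 = 30/52
Sum = (24 + 18 + 27 + 27 + 20 + 30)/52 = 146/52

L = 146/52 = 2.8077 bits/symbol


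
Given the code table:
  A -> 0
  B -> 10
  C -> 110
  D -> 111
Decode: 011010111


Decoding:
0 -> A
110 -> C
10 -> B
111 -> D


Result: ACBD


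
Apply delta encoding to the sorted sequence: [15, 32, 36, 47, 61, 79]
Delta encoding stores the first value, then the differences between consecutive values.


First value: 15
Deltas:
  32 - 15 = 17
  36 - 32 = 4
  47 - 36 = 11
  61 - 47 = 14
  79 - 61 = 18


Delta encoded: [15, 17, 4, 11, 14, 18]


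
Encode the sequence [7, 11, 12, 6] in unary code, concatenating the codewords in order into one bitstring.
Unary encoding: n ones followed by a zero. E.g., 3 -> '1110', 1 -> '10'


Encode each number as n ones followed by a terminating 0:
  7 -> 11111110 (8 bits)
  11 -> 111111111110 (12 bits)
  12 -> 1111111111110 (13 bits)
  6 -> 1111110 (7 bits)
Total length = 8 + 12 + 13 + 7 = 40 bits.

Unary([7, 11, 12, 6]) = 1111111011111111111011111111111101111110 (40 bits)


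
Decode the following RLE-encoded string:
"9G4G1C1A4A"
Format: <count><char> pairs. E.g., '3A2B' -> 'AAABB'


Expanding each <count><char> pair:
  9G -> 'GGGGGGGGG'
  4G -> 'GGGG'
  1C -> 'C'
  1A -> 'A'
  4A -> 'AAAA'

Decoded = GGGGGGGGGGGGGCAAAAA


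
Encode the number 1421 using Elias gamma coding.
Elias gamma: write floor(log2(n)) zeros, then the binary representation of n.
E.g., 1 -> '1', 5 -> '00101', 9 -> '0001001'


num_bits = floor(log2(1421)) + 1 = 11
leading_zeros = num_bits - 1 = 10
binary(1421) = 10110001101

Elias gamma(1421) = '0000000000' + '10110001101' = 000000000010110001101 (21 bits)


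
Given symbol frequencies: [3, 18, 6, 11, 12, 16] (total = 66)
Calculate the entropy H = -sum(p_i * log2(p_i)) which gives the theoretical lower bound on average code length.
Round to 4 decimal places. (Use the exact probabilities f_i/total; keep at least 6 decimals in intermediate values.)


Per-symbol terms -p_i * log2(p_i) with p_i = f_i/66:
  p = 3/66 = 0.045455: log2(p) = -4.459432, -p*log2(p) = 0.202701
  p = 18/66 = 0.272727: log2(p) = -1.874469, -p*log2(p) = 0.511219
  p = 6/66 = 0.090909: log2(p) = -3.459432, -p*log2(p) = 0.314494
  p = 11/66 = 0.166667: log2(p) = -2.584963, -p*log2(p) = 0.430827
  p = 12/66 = 0.181818: log2(p) = -2.459432, -p*log2(p) = 0.447169
  p = 16/66 = 0.242424: log2(p) = -2.044394, -p*log2(p) = 0.495611
H = 0.202701 + 0.511219 + 0.314494 + 0.430827 + 0.447169 + 0.495611 = 2.402021

H = 2.402 bits/symbol


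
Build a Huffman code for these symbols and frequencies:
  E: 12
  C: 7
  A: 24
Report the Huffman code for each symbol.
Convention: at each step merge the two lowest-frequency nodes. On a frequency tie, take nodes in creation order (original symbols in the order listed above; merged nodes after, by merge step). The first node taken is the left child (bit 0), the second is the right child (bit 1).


Huffman tree construction:
Step 1: Merge C(7) + E(12) = 19
Step 2: Merge (C+E)(19) + A(24) = 43
Read each symbol's code off the tree from the root (left child = 0, right child = 1).

Codes:
  E: 01 (length 2)
  C: 00 (length 2)
  A: 1 (length 1)
Average code length: 62/43 = 1.4419 bits/symbol


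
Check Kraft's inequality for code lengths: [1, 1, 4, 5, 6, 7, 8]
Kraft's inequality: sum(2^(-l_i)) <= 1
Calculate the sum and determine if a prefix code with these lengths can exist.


Sum = 2^(-1) + 2^(-1) + 2^(-4) + 2^(-5) + 2^(-6) + 2^(-7) + 2^(-8)
    = 0.5 + 0.5 + 0.0625 + 0.03125 + 0.015625 + 0.0078125 + 0.00390625
    = 287/256 = 1.12109375
Since 1.12109375 > 1, Kraft's inequality is NOT satisfied.
A prefix code with these lengths CANNOT exist.

Kraft sum = 1.12109375. Not satisfied.


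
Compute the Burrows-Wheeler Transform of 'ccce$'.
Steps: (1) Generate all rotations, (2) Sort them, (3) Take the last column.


Rotations (sorted):
  0: $ccce -> last char: e
  1: ccce$ -> last char: $
  2: cce$c -> last char: c
  3: ce$cc -> last char: c
  4: e$ccc -> last char: c


BWT = e$ccc


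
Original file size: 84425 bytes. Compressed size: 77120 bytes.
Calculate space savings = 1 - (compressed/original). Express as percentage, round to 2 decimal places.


ratio = compressed/original = 77120/84425 = 0.913473
savings = 1 - ratio = 1 - 0.913473 = 0.086527
as a percentage: 0.086527 * 100 = 8.65%

Space savings = 1 - 77120/84425 = 8.65%


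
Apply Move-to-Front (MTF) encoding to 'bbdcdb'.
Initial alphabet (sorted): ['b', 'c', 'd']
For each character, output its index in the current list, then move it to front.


MTF encoding:
'b': index 0 in ['b', 'c', 'd'] -> ['b', 'c', 'd']
'b': index 0 in ['b', 'c', 'd'] -> ['b', 'c', 'd']
'd': index 2 in ['b', 'c', 'd'] -> ['d', 'b', 'c']
'c': index 2 in ['d', 'b', 'c'] -> ['c', 'd', 'b']
'd': index 1 in ['c', 'd', 'b'] -> ['d', 'c', 'b']
'b': index 2 in ['d', 'c', 'b'] -> ['b', 'd', 'c']


Output: [0, 0, 2, 2, 1, 2]


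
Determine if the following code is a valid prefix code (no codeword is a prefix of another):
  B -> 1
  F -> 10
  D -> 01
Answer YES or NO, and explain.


Checking each pair (does one codeword prefix another?):
  B='1' vs F='10': prefix -- VIOLATION

NO -- this is NOT a valid prefix code. B (1) is a prefix of F (10).


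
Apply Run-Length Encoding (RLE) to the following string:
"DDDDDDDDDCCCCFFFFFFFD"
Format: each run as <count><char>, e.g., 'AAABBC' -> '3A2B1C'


Scanning runs left to right:
  i=0: run of 'D' x 9 -> '9D'
  i=9: run of 'C' x 4 -> '4C'
  i=13: run of 'F' x 7 -> '7F'
  i=20: run of 'D' x 1 -> '1D'

RLE = 9D4C7F1D


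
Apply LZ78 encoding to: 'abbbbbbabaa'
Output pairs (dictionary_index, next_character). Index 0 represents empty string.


LZ78 encoding steps:
Dictionary: {0: ''}
Step 1: w='' (idx 0), next='a' -> output (0, 'a'), add 'a' as idx 1
Step 2: w='' (idx 0), next='b' -> output (0, 'b'), add 'b' as idx 2
Step 3: w='b' (idx 2), next='b' -> output (2, 'b'), add 'bb' as idx 3
Step 4: w='bb' (idx 3), next='b' -> output (3, 'b'), add 'bbb' as idx 4
Step 5: w='a' (idx 1), next='b' -> output (1, 'b'), add 'ab' as idx 5
Step 6: w='a' (idx 1), next='a' -> output (1, 'a'), add 'aa' as idx 6


Encoded: [(0, 'a'), (0, 'b'), (2, 'b'), (3, 'b'), (1, 'b'), (1, 'a')]


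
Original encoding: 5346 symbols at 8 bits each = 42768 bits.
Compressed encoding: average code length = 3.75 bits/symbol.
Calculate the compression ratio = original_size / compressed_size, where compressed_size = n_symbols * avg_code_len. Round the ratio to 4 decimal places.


original_size = n_symbols * orig_bits = 5346 * 8 = 42768 bits
compressed_size = n_symbols * avg_code_len = 5346 * 3.75 = 20047.5 bits
ratio = original_size / compressed_size = 42768 / 20047.5 = 2.1333

Compression ratio = 2.1333


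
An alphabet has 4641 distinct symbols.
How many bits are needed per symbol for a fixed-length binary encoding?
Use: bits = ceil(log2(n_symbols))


log2(4641) = 12.1802
Bracket: 2^12 = 4096 < 4641 <= 2^13 = 8192
So ceil(log2(4641)) = 13

bits = ceil(log2(4641)) = ceil(12.1802) = 13 bits


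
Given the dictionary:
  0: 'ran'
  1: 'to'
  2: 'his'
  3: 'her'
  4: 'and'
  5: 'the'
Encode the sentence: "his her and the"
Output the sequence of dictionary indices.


Look up each word in the dictionary:
  'his' -> 2
  'her' -> 3
  'and' -> 4
  'the' -> 5

Encoded: [2, 3, 4, 5]


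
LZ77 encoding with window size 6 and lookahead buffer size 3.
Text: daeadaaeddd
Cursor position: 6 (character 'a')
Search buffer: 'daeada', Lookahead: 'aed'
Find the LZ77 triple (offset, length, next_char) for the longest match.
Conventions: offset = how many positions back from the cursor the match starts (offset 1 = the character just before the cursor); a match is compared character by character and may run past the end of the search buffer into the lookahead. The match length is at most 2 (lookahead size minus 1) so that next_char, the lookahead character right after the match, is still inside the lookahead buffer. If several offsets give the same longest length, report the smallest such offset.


Try each offset into the search buffer:
  offset=1 (pos 5, char 'a'): match length 1
  offset=2 (pos 4, char 'd'): match length 0
  offset=3 (pos 3, char 'a'): match length 1
  offset=4 (pos 2, char 'e'): match length 0
  offset=5 (pos 1, char 'a'): match length 2
  offset=6 (pos 0, char 'd'): match length 0
Longest match has length 2 at offset 5.
next_char = character at position 6 + 2 = 8 -> 'd'

Best match: offset=5, length=2 (matching 'ae' starting at position 1)
LZ77 triple: (5, 2, 'd')


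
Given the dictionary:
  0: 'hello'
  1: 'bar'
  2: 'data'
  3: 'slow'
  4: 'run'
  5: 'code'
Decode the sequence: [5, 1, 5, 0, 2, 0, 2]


Look up each index in the dictionary:
  5 -> 'code'
  1 -> 'bar'
  5 -> 'code'
  0 -> 'hello'
  2 -> 'data'
  0 -> 'hello'
  2 -> 'data'

Decoded: "code bar code hello data hello data"


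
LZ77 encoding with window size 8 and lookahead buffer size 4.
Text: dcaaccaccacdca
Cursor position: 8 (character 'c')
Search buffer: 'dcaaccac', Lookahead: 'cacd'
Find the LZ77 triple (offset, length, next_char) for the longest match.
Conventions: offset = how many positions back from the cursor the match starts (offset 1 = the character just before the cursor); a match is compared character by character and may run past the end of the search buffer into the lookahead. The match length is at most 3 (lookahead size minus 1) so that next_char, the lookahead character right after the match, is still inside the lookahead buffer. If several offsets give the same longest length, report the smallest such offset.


Try each offset into the search buffer:
  offset=1 (pos 7, char 'c'): match length 1
  offset=2 (pos 6, char 'a'): match length 0
  offset=3 (pos 5, char 'c'): match length 3
  offset=4 (pos 4, char 'c'): match length 1
  offset=5 (pos 3, char 'a'): match length 0
  offset=6 (pos 2, char 'a'): match length 0
  offset=7 (pos 1, char 'c'): match length 2
  offset=8 (pos 0, char 'd'): match length 0
Longest match has length 3 at offset 3.
next_char = character at position 8 + 3 = 11 -> 'd'

Best match: offset=3, length=3 (matching 'cac' starting at position 5)
LZ77 triple: (3, 3, 'd')


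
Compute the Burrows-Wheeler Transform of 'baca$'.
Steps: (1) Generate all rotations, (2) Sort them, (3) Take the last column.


Rotations (sorted):
  0: $baca -> last char: a
  1: a$bac -> last char: c
  2: aca$b -> last char: b
  3: baca$ -> last char: $
  4: ca$ba -> last char: a


BWT = acb$a


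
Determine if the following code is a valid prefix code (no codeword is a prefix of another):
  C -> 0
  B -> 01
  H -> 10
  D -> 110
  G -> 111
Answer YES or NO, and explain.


Checking each pair (does one codeword prefix another?):
  C='0' vs B='01': prefix -- VIOLATION

NO -- this is NOT a valid prefix code. C (0) is a prefix of B (01).


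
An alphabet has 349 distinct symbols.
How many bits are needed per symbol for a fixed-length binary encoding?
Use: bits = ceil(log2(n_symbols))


log2(349) = 8.4471
Bracket: 2^8 = 256 < 349 <= 2^9 = 512
So ceil(log2(349)) = 9

bits = ceil(log2(349)) = ceil(8.4471) = 9 bits


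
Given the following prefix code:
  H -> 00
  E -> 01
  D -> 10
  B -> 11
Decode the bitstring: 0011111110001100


Decoding step by step:
Bits 00 -> H
Bits 11 -> B
Bits 11 -> B
Bits 11 -> B
Bits 10 -> D
Bits 00 -> H
Bits 11 -> B
Bits 00 -> H


Decoded message: HBBBDHBH


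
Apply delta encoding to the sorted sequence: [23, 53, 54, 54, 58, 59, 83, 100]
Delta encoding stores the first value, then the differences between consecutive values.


First value: 23
Deltas:
  53 - 23 = 30
  54 - 53 = 1
  54 - 54 = 0
  58 - 54 = 4
  59 - 58 = 1
  83 - 59 = 24
  100 - 83 = 17


Delta encoded: [23, 30, 1, 0, 4, 1, 24, 17]


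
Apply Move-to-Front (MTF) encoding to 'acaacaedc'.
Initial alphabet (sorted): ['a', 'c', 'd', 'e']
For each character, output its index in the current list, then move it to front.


MTF encoding:
'a': index 0 in ['a', 'c', 'd', 'e'] -> ['a', 'c', 'd', 'e']
'c': index 1 in ['a', 'c', 'd', 'e'] -> ['c', 'a', 'd', 'e']
'a': index 1 in ['c', 'a', 'd', 'e'] -> ['a', 'c', 'd', 'e']
'a': index 0 in ['a', 'c', 'd', 'e'] -> ['a', 'c', 'd', 'e']
'c': index 1 in ['a', 'c', 'd', 'e'] -> ['c', 'a', 'd', 'e']
'a': index 1 in ['c', 'a', 'd', 'e'] -> ['a', 'c', 'd', 'e']
'e': index 3 in ['a', 'c', 'd', 'e'] -> ['e', 'a', 'c', 'd']
'd': index 3 in ['e', 'a', 'c', 'd'] -> ['d', 'e', 'a', 'c']
'c': index 3 in ['d', 'e', 'a', 'c'] -> ['c', 'd', 'e', 'a']


Output: [0, 1, 1, 0, 1, 1, 3, 3, 3]


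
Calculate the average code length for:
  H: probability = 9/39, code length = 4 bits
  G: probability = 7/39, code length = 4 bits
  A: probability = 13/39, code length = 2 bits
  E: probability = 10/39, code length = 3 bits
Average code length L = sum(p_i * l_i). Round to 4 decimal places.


Weighted contributions p_i * l_i:
  H: (9/39) * 4 = 36/39
  G: (7/39) * 4 = 28/39
  A: (13/39) * 2 = 26/39
  E: (10/39) * 3 = 30/39
Sum = (36 + 28 + 26 + 30)/39 = 120/39

L = 120/39 = 3.0769 bits/symbol


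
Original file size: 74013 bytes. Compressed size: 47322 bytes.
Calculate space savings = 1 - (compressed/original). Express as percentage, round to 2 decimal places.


ratio = compressed/original = 47322/74013 = 0.639374
savings = 1 - ratio = 1 - 0.639374 = 0.360626
as a percentage: 0.360626 * 100 = 36.06%

Space savings = 1 - 47322/74013 = 36.06%


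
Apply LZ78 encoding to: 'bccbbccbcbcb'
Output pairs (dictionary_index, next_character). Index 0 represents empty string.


LZ78 encoding steps:
Dictionary: {0: ''}
Step 1: w='' (idx 0), next='b' -> output (0, 'b'), add 'b' as idx 1
Step 2: w='' (idx 0), next='c' -> output (0, 'c'), add 'c' as idx 2
Step 3: w='c' (idx 2), next='b' -> output (2, 'b'), add 'cb' as idx 3
Step 4: w='b' (idx 1), next='c' -> output (1, 'c'), add 'bc' as idx 4
Step 5: w='cb' (idx 3), next='c' -> output (3, 'c'), add 'cbc' as idx 5
Step 6: w='bc' (idx 4), next='b' -> output (4, 'b'), add 'bcb' as idx 6


Encoded: [(0, 'b'), (0, 'c'), (2, 'b'), (1, 'c'), (3, 'c'), (4, 'b')]


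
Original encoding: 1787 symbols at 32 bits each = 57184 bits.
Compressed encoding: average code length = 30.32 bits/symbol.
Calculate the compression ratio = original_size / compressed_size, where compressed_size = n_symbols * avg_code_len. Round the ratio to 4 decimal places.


original_size = n_symbols * orig_bits = 1787 * 32 = 57184 bits
compressed_size = n_symbols * avg_code_len = 1787 * 30.32 = 54181.84 bits
ratio = original_size / compressed_size = 57184 / 54181.84 = 1.0554

Compression ratio = 1.0554


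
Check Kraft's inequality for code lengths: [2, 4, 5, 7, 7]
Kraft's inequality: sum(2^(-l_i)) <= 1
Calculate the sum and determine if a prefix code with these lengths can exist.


Sum = 2^(-2) + 2^(-4) + 2^(-5) + 2^(-7) + 2^(-7)
    = 0.25 + 0.0625 + 0.03125 + 0.0078125 + 0.0078125
    = 46/128 = 0.359375
Since 0.359375 <= 1, Kraft's inequality IS satisfied.
A prefix code with these lengths CAN exist.

Kraft sum = 0.359375. Satisfied.


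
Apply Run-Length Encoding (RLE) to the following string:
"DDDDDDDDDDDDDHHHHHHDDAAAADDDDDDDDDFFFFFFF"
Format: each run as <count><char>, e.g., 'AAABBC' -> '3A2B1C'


Scanning runs left to right:
  i=0: run of 'D' x 13 -> '13D'
  i=13: run of 'H' x 6 -> '6H'
  i=19: run of 'D' x 2 -> '2D'
  i=21: run of 'A' x 4 -> '4A'
  i=25: run of 'D' x 9 -> '9D'
  i=34: run of 'F' x 7 -> '7F'

RLE = 13D6H2D4A9D7F


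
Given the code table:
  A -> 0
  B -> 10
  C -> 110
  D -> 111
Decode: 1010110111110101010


Decoding:
10 -> B
10 -> B
110 -> C
111 -> D
110 -> C
10 -> B
10 -> B
10 -> B


Result: BBCDCBBB


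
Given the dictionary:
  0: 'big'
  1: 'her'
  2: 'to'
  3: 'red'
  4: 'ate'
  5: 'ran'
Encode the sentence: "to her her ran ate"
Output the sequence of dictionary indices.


Look up each word in the dictionary:
  'to' -> 2
  'her' -> 1
  'her' -> 1
  'ran' -> 5
  'ate' -> 4

Encoded: [2, 1, 1, 5, 4]


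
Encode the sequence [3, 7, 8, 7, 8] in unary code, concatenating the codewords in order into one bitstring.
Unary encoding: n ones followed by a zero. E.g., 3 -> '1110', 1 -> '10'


Encode each number as n ones followed by a terminating 0:
  3 -> 1110 (4 bits)
  7 -> 11111110 (8 bits)
  8 -> 111111110 (9 bits)
  7 -> 11111110 (8 bits)
  8 -> 111111110 (9 bits)
Total length = 4 + 8 + 9 + 8 + 9 = 38 bits.

Unary([3, 7, 8, 7, 8]) = 11101111111011111111011111110111111110 (38 bits)


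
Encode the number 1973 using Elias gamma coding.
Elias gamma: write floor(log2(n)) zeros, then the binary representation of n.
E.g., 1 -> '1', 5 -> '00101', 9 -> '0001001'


num_bits = floor(log2(1973)) + 1 = 11
leading_zeros = num_bits - 1 = 10
binary(1973) = 11110110101

Elias gamma(1973) = '0000000000' + '11110110101' = 000000000011110110101 (21 bits)


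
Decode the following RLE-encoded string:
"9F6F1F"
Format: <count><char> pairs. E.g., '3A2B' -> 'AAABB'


Expanding each <count><char> pair:
  9F -> 'FFFFFFFFF'
  6F -> 'FFFFFF'
  1F -> 'F'

Decoded = FFFFFFFFFFFFFFFF


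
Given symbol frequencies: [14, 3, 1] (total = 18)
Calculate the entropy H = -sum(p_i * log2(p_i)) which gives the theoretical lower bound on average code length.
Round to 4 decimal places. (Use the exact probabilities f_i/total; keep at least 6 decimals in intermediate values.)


Per-symbol terms -p_i * log2(p_i) with p_i = f_i/18:
  p = 14/18 = 0.777778: log2(p) = -0.362570, -p*log2(p) = 0.281999
  p = 3/18 = 0.166667: log2(p) = -2.584963, -p*log2(p) = 0.430827
  p = 1/18 = 0.055556: log2(p) = -4.169925, -p*log2(p) = 0.231663
H = 0.281999 + 0.430827 + 0.231663 = 0.944489

H = 0.9445 bits/symbol


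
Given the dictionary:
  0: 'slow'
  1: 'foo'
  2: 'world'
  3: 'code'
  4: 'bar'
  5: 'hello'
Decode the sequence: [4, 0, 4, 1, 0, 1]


Look up each index in the dictionary:
  4 -> 'bar'
  0 -> 'slow'
  4 -> 'bar'
  1 -> 'foo'
  0 -> 'slow'
  1 -> 'foo'

Decoded: "bar slow bar foo slow foo"


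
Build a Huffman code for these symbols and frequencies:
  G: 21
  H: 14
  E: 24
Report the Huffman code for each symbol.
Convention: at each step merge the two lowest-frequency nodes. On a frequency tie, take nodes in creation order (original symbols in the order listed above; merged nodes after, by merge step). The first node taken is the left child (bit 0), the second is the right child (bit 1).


Huffman tree construction:
Step 1: Merge H(14) + G(21) = 35
Step 2: Merge E(24) + (H+G)(35) = 59
Read each symbol's code off the tree from the root (left child = 0, right child = 1).

Codes:
  G: 11 (length 2)
  H: 10 (length 2)
  E: 0 (length 1)
Average code length: 94/59 = 1.5932 bits/symbol


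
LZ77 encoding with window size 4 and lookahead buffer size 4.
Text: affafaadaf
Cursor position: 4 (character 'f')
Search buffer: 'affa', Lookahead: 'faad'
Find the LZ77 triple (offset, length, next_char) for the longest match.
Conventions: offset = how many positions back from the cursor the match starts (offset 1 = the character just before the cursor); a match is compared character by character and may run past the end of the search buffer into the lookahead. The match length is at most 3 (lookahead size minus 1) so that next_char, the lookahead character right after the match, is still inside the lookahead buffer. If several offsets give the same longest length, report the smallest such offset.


Try each offset into the search buffer:
  offset=1 (pos 3, char 'a'): match length 0
  offset=2 (pos 2, char 'f'): match length 2
  offset=3 (pos 1, char 'f'): match length 1
  offset=4 (pos 0, char 'a'): match length 0
Longest match has length 2 at offset 2.
next_char = character at position 4 + 2 = 6 -> 'a'

Best match: offset=2, length=2 (matching 'fa' starting at position 2)
LZ77 triple: (2, 2, 'a')


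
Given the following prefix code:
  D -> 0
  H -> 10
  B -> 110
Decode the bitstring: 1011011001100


Decoding step by step:
Bits 10 -> H
Bits 110 -> B
Bits 110 -> B
Bits 0 -> D
Bits 110 -> B
Bits 0 -> D


Decoded message: HBBDBD


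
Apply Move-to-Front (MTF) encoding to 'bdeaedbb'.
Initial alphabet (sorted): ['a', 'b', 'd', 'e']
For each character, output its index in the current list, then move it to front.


MTF encoding:
'b': index 1 in ['a', 'b', 'd', 'e'] -> ['b', 'a', 'd', 'e']
'd': index 2 in ['b', 'a', 'd', 'e'] -> ['d', 'b', 'a', 'e']
'e': index 3 in ['d', 'b', 'a', 'e'] -> ['e', 'd', 'b', 'a']
'a': index 3 in ['e', 'd', 'b', 'a'] -> ['a', 'e', 'd', 'b']
'e': index 1 in ['a', 'e', 'd', 'b'] -> ['e', 'a', 'd', 'b']
'd': index 2 in ['e', 'a', 'd', 'b'] -> ['d', 'e', 'a', 'b']
'b': index 3 in ['d', 'e', 'a', 'b'] -> ['b', 'd', 'e', 'a']
'b': index 0 in ['b', 'd', 'e', 'a'] -> ['b', 'd', 'e', 'a']


Output: [1, 2, 3, 3, 1, 2, 3, 0]


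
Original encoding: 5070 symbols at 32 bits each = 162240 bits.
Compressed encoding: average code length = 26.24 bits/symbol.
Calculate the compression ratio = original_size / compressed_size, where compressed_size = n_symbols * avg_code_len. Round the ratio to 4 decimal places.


original_size = n_symbols * orig_bits = 5070 * 32 = 162240 bits
compressed_size = n_symbols * avg_code_len = 5070 * 26.24 = 133036.8 bits
ratio = original_size / compressed_size = 162240 / 133036.8 = 1.2195

Compression ratio = 1.2195
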